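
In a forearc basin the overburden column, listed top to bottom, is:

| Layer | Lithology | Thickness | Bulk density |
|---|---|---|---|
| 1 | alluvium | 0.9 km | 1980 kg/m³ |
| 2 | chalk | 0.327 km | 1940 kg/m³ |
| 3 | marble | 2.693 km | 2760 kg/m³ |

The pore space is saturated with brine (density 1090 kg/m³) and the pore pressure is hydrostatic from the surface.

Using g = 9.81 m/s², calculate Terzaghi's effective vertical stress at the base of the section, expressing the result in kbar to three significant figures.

0.547 kbar

Overburden (lithostatic) stress σ_v:
alluvium: 1980 kg/m³ × 9.81 m/s² × 900 m = 1.748×10^7 Pa = 17.48 MPa
chalk: 1940 kg/m³ × 9.81 m/s² × 327 m = 6.223×10^6 Pa = 6.223 MPa
marble: 2760 kg/m³ × 9.81 m/s² × 2693 m = 7.291×10^7 Pa = 72.91 MPa
Total = 17.48 + 6.223 + 72.91 = 96.619 MPa
Pore pressure P_p = 1090 kg/m³ × 9.81 m/s² × 3920 m = 4.192×10^7 Pa = 41.92 MPa
Effective stress σ' = σ_v − P_p = 96.62 − 41.92 = 54.703 MPa = 0.54703 kbar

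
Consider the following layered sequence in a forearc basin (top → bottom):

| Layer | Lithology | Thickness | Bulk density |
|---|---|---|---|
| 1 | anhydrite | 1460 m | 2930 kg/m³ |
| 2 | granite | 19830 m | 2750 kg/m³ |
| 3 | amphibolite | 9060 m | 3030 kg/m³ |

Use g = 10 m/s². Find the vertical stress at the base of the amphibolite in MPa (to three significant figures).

anhydrite: 2930 kg/m³ × 10 m/s² × 1460 m = 4.278×10^7 Pa = 42.78 MPa
granite: 2750 kg/m³ × 10 m/s² × 19830 m = 5.453×10^8 Pa = 545.3 MPa
amphibolite: 3030 kg/m³ × 10 m/s² × 9060 m = 2.745×10^8 Pa = 274.5 MPa
Total = 42.78 + 545.3 + 274.5 = 862.62 MPa

863 MPa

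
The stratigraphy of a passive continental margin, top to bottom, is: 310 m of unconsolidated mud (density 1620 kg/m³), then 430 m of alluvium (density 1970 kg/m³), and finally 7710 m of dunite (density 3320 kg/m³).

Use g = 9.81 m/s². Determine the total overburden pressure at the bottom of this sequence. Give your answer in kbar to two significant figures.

unconsolidated mud: 1620 kg/m³ × 9.81 m/s² × 310 m = 4.927×10^6 Pa = 0.04927 kbar
alluvium: 1970 kg/m³ × 9.81 m/s² × 430 m = 8.310×10^6 Pa = 0.08310 kbar
dunite: 3320 kg/m³ × 9.81 m/s² × 7710 m = 2.511×10^8 Pa = 2.511 kbar
Total = 0.04927 + 0.08310 + 2.511 = 2.6435 kbar

2.6 kbar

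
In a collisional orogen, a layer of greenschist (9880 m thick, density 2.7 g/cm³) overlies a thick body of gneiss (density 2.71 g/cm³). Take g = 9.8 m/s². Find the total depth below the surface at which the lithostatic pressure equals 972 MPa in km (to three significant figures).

Pressure at base of upper layers: 2700×9.8×9880 = 2.614×10^8 Pa = 261.4 MPa
Remaining pressure to be supplied by gneiss: 9.720×10^8 − 2.614×10^8 = 7.106×10^8 Pa
Additional depth in gneiss = 7.106×10^8 Pa / (2710 kg/m³ × 9.8 m/s²) = 26756 m
Total depth = 9880 m + 26756 m = 36636 m
= 36.636 km

36.6 km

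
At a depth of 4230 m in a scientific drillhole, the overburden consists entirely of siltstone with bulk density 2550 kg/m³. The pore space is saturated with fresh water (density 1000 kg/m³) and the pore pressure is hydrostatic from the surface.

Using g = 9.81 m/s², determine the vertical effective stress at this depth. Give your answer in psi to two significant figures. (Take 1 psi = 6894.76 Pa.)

Overburden (lithostatic) stress σ_v:
siltstone: 2550 kg/m³ × 9.81 m/s² × 4230 m = 1.058×10^8 Pa = 105.8 MPa
Pore pressure P_p = 1000 kg/m³ × 9.81 m/s² × 4230 m = 4.150×10^7 Pa = 41.50 MPa
Effective stress σ' = σ_v − P_p = 105.8 − 41.50 = 64.319 MPa = 9328.7 psi

9300 psi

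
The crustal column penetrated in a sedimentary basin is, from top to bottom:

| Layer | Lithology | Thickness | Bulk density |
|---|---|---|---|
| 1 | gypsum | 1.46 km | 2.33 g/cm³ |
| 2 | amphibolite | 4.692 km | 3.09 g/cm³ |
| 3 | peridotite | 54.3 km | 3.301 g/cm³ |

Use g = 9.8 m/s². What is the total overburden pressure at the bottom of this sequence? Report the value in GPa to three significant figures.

gypsum: 2330 kg/m³ × 9.8 m/s² × 1460 m = 3.334×10^7 Pa = 0.03334 GPa
amphibolite: 3090 kg/m³ × 9.8 m/s² × 4692 m = 1.421×10^8 Pa = 0.1421 GPa
peridotite: 3301 kg/m³ × 9.8 m/s² × 54300 m = 1.757×10^9 Pa = 1.757 GPa
Total = 0.03334 + 0.1421 + 1.757 = 1.9320 GPa

1.93 GPa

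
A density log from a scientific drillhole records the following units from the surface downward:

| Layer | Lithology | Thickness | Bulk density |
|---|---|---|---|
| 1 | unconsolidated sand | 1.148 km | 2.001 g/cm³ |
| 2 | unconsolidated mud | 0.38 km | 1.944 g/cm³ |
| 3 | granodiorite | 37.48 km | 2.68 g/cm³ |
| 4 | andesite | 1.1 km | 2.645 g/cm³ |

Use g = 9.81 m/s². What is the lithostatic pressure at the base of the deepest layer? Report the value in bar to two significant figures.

unconsolidated sand: 2001 kg/m³ × 9.81 m/s² × 1148 m = 2.254×10^7 Pa = 225.4 bar
unconsolidated mud: 1944 kg/m³ × 9.81 m/s² × 380 m = 7.247×10^6 Pa = 72.47 bar
granodiorite: 2680 kg/m³ × 9.81 m/s² × 37480 m = 9.854×10^8 Pa = 9854 bar
andesite: 2645 kg/m³ × 9.81 m/s² × 1100 m = 2.854×10^7 Pa = 285.4 bar
Total = 225.4 + 72.47 + 9854 + 285.4 = 10437 bar

10000 bar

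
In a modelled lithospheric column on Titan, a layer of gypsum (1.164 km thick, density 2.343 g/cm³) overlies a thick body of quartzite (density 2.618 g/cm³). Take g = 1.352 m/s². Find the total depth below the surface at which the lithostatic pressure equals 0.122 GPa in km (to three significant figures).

Pressure at base of upper layers: 2343×1.352×1164 = 3.687×10^6 Pa = 3.687×10^-3 GPa
Remaining pressure to be supplied by quartzite: 1.220×10^8 − 3.687×10^6 = 1.183×10^8 Pa
Additional depth in quartzite = 1.183×10^8 Pa / (2618 kg/m³ × 1.352 m/s²) = 33426 m
Total depth = 1164 m + 33426 m = 34590 m
= 34.590 km

34.6 km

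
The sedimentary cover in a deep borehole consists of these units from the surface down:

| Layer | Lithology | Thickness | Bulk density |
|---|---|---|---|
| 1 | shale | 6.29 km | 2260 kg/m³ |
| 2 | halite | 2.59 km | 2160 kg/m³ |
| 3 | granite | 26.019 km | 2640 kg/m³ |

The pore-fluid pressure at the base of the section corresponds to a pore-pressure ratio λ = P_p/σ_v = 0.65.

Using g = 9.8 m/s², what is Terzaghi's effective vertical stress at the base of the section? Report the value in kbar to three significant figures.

3.04 kbar

Overburden (lithostatic) stress σ_v:
shale: 2260 kg/m³ × 9.8 m/s² × 6290 m = 1.393×10^8 Pa = 139.3 MPa
halite: 2160 kg/m³ × 9.8 m/s² × 2590 m = 5.483×10^7 Pa = 54.83 MPa
granite: 2640 kg/m³ × 9.8 m/s² × 26019 m = 6.732×10^8 Pa = 673.2 MPa
Total = 139.3 + 54.83 + 673.2 = 867.30 MPa
Pore pressure P_p = λ·σ_v = 0.65 × 867.3 MPa = 563.7 MPa
Effective stress σ' = σ_v − P_p = 867.3 − 563.7 = 303.55 MPa = 3.0355 kbar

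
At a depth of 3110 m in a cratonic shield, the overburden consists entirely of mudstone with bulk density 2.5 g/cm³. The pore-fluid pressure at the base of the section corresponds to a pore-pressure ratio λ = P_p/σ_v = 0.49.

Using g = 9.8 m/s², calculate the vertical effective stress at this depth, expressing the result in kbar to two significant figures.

0.39 kbar

Overburden (lithostatic) stress σ_v:
mudstone: 2500 kg/m³ × 9.8 m/s² × 3110 m = 7.620×10^7 Pa = 76.19 MPa
Pore pressure P_p = λ·σ_v = 0.49 × 76.19 MPa = 37.34 MPa
Effective stress σ' = σ_v − P_p = 76.19 − 37.34 = 38.859 MPa = 0.38859 kbar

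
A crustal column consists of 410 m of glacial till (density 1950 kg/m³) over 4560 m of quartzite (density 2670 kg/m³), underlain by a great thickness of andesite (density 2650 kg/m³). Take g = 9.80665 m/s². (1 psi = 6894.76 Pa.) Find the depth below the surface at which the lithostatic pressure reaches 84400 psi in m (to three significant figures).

22500 m

Pressure at base of upper layers: 1950×9.80665×410 + 2670×9.80665×4560 = 1.272×10^8 Pa = 18454 psi
Remaining pressure to be supplied by andesite: 5.819×10^8 − 1.272×10^8 = 4.547×10^8 Pa
Additional depth in andesite = 4.547×10^8 Pa / (2650 kg/m³ × 9.80665 m/s²) = 17496 m
Total depth = 4970 m + 17496 m = 22466 m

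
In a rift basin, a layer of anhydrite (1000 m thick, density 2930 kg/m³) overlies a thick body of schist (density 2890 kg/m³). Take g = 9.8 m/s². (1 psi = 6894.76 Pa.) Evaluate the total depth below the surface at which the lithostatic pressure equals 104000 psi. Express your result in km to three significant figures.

Pressure at base of upper layers: 2930×9.8×1000 = 2.871×10^7 Pa = 4165 psi
Remaining pressure to be supplied by schist: 7.171×10^8 − 2.871×10^7 = 6.883×10^8 Pa
Additional depth in schist = 6.883×10^8 Pa / (2890 kg/m³ × 9.8 m/s²) = 24304 m
Total depth = 1000 m + 24304 m = 25304 m
= 25.304 km

25.3 km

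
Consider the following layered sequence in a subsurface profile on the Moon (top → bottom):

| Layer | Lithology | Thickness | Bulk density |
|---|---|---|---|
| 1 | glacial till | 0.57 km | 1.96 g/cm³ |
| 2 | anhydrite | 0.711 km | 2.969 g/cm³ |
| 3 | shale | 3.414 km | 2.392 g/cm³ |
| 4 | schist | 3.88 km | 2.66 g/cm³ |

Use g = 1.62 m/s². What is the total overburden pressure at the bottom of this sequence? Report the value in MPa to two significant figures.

35 MPa

glacial till: 1960 kg/m³ × 1.62 m/s² × 570 m = 1.810×10^6 Pa = 1.810 MPa
anhydrite: 2969 kg/m³ × 1.62 m/s² × 711 m = 3.420×10^6 Pa = 3.420 MPa
shale: 2392 kg/m³ × 1.62 m/s² × 3414 m = 1.323×10^7 Pa = 13.23 MPa
schist: 2660 kg/m³ × 1.62 m/s² × 3880 m = 1.672×10^7 Pa = 16.72 MPa
Total = 1.810 + 3.420 + 13.23 + 16.72 = 35.179 MPa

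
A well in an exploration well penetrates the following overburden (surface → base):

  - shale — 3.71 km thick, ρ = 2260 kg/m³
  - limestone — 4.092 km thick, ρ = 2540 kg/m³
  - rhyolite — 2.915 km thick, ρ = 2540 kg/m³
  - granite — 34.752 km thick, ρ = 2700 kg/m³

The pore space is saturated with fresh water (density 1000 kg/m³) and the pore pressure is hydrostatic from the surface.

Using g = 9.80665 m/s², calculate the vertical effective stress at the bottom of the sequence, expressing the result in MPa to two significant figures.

Overburden (lithostatic) stress σ_v:
shale: 2260 kg/m³ × 9.80665 m/s² × 3710 m = 8.222×10^7 Pa = 82.22 MPa
limestone: 2540 kg/m³ × 9.80665 m/s² × 4092 m = 1.019×10^8 Pa = 101.9 MPa
rhyolite: 2540 kg/m³ × 9.80665 m/s² × 2915 m = 7.261×10^7 Pa = 72.61 MPa
granite: 2700 kg/m³ × 9.80665 m/s² × 34752 m = 9.202×10^8 Pa = 920.2 MPa
Total = 82.22 + 101.9 + 72.61 + 920.2 = 1176.9 MPa
Pore pressure P_p = 1000 kg/m³ × 9.80665 m/s² × 45469 m = 4.459×10^8 Pa = 445.9 MPa
Effective stress σ' = σ_v − P_p = 1177 − 445.9 = 731.02 MPa

730 MPa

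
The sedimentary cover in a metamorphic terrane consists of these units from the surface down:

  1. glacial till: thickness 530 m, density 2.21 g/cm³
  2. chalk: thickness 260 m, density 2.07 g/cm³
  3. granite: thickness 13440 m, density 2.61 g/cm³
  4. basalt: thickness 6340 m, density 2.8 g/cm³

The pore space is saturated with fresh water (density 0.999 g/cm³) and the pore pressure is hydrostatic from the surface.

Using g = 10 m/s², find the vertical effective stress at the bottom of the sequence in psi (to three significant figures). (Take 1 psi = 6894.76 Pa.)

Overburden (lithostatic) stress σ_v:
glacial till: 2210 kg/m³ × 10 m/s² × 530 m = 1.171×10^7 Pa = 11.71 MPa
chalk: 2070 kg/m³ × 10 m/s² × 260 m = 5.382×10^6 Pa = 5.382 MPa
granite: 2610 kg/m³ × 10 m/s² × 13440 m = 3.508×10^8 Pa = 350.8 MPa
basalt: 2800 kg/m³ × 10 m/s² × 6340 m = 1.775×10^8 Pa = 177.5 MPa
Total = 11.71 + 5.382 + 350.8 + 177.5 = 545.40 MPa
Pore pressure P_p = 999 kg/m³ × 10 m/s² × 20570 m = 2.055×10^8 Pa = 205.5 MPa
Effective stress σ' = σ_v − P_p = 545.4 − 205.5 = 339.90 MPa = 49299 psi

49300 psi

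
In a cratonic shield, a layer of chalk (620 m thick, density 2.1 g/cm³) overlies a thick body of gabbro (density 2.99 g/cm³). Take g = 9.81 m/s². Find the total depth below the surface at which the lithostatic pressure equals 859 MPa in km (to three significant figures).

Pressure at base of upper layers: 2100×9.81×620 = 1.277×10^7 Pa = 12.77 MPa
Remaining pressure to be supplied by gabbro: 8.590×10^8 − 1.277×10^7 = 8.462×10^8 Pa
Additional depth in gabbro = 8.462×10^8 Pa / (2990 kg/m³ × 9.81 m/s²) = 28850 m
Total depth = 620 m + 28850 m = 29470 m
= 29.470 km

29.5 km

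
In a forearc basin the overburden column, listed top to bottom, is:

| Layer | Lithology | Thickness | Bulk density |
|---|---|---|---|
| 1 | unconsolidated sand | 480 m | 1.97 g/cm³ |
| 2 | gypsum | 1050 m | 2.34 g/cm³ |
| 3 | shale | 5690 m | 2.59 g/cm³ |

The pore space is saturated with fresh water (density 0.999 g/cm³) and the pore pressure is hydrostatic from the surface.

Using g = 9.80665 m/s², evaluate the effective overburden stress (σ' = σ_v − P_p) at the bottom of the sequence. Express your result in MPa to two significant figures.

110 MPa

Overburden (lithostatic) stress σ_v:
unconsolidated sand: 1970 kg/m³ × 9.80665 m/s² × 480 m = 9.273×10^6 Pa = 9.273 MPa
gypsum: 2340 kg/m³ × 9.80665 m/s² × 1050 m = 2.409×10^7 Pa = 24.09 MPa
shale: 2590 kg/m³ × 9.80665 m/s² × 5690 m = 1.445×10^8 Pa = 144.5 MPa
Total = 9.273 + 24.09 + 144.5 = 177.89 MPa
Pore pressure P_p = 999 kg/m³ × 9.80665 m/s² × 7220 m = 7.073×10^7 Pa = 70.73 MPa
Effective stress σ' = σ_v − P_p = 177.9 − 70.73 = 107.16 MPa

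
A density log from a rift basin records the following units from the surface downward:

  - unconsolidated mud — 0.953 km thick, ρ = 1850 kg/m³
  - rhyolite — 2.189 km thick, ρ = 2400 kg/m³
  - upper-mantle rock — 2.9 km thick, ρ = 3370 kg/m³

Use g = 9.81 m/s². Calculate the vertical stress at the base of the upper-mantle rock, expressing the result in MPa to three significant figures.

165 MPa

unconsolidated mud: 1850 kg/m³ × 9.81 m/s² × 953 m = 1.730×10^7 Pa = 17.30 MPa
rhyolite: 2400 kg/m³ × 9.81 m/s² × 2189 m = 5.154×10^7 Pa = 51.54 MPa
upper-mantle rock: 3370 kg/m³ × 9.81 m/s² × 2900 m = 9.587×10^7 Pa = 95.87 MPa
Total = 17.30 + 51.54 + 95.87 = 164.71 MPa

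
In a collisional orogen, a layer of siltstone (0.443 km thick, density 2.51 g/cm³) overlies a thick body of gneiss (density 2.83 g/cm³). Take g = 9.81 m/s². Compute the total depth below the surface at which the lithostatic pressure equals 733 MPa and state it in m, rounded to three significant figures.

26500 m

Pressure at base of upper layers: 2510×9.81×443 = 1.091×10^7 Pa = 10.91 MPa
Remaining pressure to be supplied by gneiss: 7.330×10^8 − 1.091×10^7 = 7.221×10^8 Pa
Additional depth in gneiss = 7.221×10^8 Pa / (2830 kg/m³ × 9.81 m/s²) = 26010 m
Total depth = 443 m + 26010 m = 26453 m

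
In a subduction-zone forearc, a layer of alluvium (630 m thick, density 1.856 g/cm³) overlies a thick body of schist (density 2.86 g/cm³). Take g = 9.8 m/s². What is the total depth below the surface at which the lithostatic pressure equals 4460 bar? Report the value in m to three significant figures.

Pressure at base of upper layers: 1856×9.8×630 = 1.146×10^7 Pa = 114.6 bar
Remaining pressure to be supplied by schist: 4.460×10^8 − 1.146×10^7 = 4.345×10^8 Pa
Additional depth in schist = 4.345×10^8 Pa / (2860 kg/m³ × 9.8 m/s²) = 15504 m
Total depth = 630 m + 15504 m = 16134 m

16100 m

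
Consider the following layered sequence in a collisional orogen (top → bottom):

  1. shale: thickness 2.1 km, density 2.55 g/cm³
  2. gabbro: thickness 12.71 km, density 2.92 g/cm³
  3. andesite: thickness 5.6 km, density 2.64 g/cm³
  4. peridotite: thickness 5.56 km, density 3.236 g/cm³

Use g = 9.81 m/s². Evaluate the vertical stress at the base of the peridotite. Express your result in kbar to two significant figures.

7.4 kbar

shale: 2550 kg/m³ × 9.81 m/s² × 2100 m = 5.253×10^7 Pa = 0.5253 kbar
gabbro: 2920 kg/m³ × 9.81 m/s² × 12710 m = 3.641×10^8 Pa = 3.641 kbar
andesite: 2640 kg/m³ × 9.81 m/s² × 5600 m = 1.450×10^8 Pa = 1.450 kbar
peridotite: 3236 kg/m³ × 9.81 m/s² × 5560 m = 1.765×10^8 Pa = 1.765 kbar
Total = 0.5253 + 3.641 + 1.450 + 1.765 = 7.3815 kbar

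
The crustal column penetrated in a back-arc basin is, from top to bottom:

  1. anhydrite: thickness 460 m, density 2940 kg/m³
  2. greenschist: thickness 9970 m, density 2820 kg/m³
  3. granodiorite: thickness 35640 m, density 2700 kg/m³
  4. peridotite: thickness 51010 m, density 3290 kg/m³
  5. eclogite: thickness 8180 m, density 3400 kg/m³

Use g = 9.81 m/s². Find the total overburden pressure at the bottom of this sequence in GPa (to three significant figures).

3.15 GPa

anhydrite: 2940 kg/m³ × 9.81 m/s² × 460 m = 1.327×10^7 Pa = 0.01327 GPa
greenschist: 2820 kg/m³ × 9.81 m/s² × 9970 m = 2.758×10^8 Pa = 0.2758 GPa
granodiorite: 2700 kg/m³ × 9.81 m/s² × 35640 m = 9.440×10^8 Pa = 0.9440 GPa
peridotite: 3290 kg/m³ × 9.81 m/s² × 51010 m = 1.646×10^9 Pa = 1.646 GPa
eclogite: 3400 kg/m³ × 9.81 m/s² × 8180 m = 2.728×10^8 Pa = 0.2728 GPa
Total = 0.01327 + 0.2758 + 0.9440 + 1.646 + 0.2728 = 3.1523 GPa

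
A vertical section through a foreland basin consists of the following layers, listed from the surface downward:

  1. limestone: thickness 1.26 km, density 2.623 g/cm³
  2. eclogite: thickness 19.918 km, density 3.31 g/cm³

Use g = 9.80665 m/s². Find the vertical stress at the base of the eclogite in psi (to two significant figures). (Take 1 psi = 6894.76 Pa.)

limestone: 2623 kg/m³ × 9.80665 m/s² × 1260 m = 3.241×10^7 Pa = 4701 psi
eclogite: 3310 kg/m³ × 9.80665 m/s² × 19918 m = 6.465×10^8 Pa = 93772 psi
Total = 4701 + 93772 = 98473 psi

98000 psi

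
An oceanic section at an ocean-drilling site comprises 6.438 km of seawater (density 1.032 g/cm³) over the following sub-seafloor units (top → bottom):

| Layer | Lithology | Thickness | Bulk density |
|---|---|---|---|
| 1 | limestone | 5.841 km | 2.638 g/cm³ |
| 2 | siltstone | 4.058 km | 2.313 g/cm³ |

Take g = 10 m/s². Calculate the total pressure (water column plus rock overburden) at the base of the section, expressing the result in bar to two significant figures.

3100 bar

seawater: 1032 kg/m³ × 10 m/s² × 6438 m = 6.644×10^7 Pa = 664.4 bar
limestone: 2638 kg/m³ × 10 m/s² × 5841 m = 1.541×10^8 Pa = 1541 bar
siltstone: 2313 kg/m³ × 10 m/s² × 4058 m = 9.386×10^7 Pa = 938.6 bar
Total = 664.4 + 1541 + 938.6 = 3143.9 bar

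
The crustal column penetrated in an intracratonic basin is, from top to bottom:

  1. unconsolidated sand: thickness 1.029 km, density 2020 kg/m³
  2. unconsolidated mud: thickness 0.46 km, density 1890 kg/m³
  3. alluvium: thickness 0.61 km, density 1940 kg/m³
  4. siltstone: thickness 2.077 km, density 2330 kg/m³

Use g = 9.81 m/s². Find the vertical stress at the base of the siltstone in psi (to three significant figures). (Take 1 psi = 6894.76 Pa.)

unconsolidated sand: 2020 kg/m³ × 9.81 m/s² × 1029 m = 2.039×10^7 Pa = 2957 psi
unconsolidated mud: 1890 kg/m³ × 9.81 m/s² × 460 m = 8.529×10^6 Pa = 1237 psi
alluvium: 1940 kg/m³ × 9.81 m/s² × 610 m = 1.161×10^7 Pa = 1684 psi
siltstone: 2330 kg/m³ × 9.81 m/s² × 2077 m = 4.747×10^7 Pa = 6886 psi
Total = 2957 + 1237 + 1684 + 6886 = 12764 psi

12800 psi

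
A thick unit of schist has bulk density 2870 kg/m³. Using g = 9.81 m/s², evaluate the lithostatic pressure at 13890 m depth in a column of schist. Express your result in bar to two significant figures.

3900 bar

schist: 2870 kg/m³ × 9.81 m/s² × 13890 m = 3.911×10^8 Pa = 3911 bar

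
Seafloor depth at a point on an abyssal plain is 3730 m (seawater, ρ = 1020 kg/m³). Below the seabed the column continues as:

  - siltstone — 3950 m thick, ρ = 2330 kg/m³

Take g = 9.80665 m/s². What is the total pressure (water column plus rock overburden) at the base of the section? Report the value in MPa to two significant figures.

seawater: 1020 kg/m³ × 9.80665 m/s² × 3730 m = 3.731×10^7 Pa = 37.31 MPa
siltstone: 2330 kg/m³ × 9.80665 m/s² × 3950 m = 9.026×10^7 Pa = 90.26 MPa
Total = 37.31 + 90.26 = 127.57 MPa

130 MPa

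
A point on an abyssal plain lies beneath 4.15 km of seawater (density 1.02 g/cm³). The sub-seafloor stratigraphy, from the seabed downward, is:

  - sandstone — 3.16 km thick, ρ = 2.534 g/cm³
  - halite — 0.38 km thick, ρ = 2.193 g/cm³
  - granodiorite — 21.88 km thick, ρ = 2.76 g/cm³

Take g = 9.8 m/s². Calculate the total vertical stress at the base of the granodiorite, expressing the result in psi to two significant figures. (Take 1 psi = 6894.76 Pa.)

seawater: 1020 kg/m³ × 9.8 m/s² × 4150 m = 4.148×10^7 Pa = 6017 psi
sandstone: 2534 kg/m³ × 9.8 m/s² × 3160 m = 7.847×10^7 Pa = 11382 psi
halite: 2193 kg/m³ × 9.8 m/s² × 380 m = 8.167×10^6 Pa = 1184 psi
granodiorite: 2760 kg/m³ × 9.8 m/s² × 21880 m = 5.918×10^8 Pa = 85835 psi
Total = 6017 + 11382 + 1184 + 85835 = 1.0442×10^5 psi

100000 psi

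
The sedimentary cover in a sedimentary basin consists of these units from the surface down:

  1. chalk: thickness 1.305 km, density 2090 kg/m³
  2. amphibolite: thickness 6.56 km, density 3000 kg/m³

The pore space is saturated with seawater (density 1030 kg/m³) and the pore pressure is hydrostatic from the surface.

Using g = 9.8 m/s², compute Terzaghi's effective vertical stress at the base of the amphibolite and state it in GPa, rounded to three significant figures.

0.140 GPa

Overburden (lithostatic) stress σ_v:
chalk: 2090 kg/m³ × 9.8 m/s² × 1305 m = 2.673×10^7 Pa = 26.73 MPa
amphibolite: 3000 kg/m³ × 9.8 m/s² × 6560 m = 1.929×10^8 Pa = 192.9 MPa
Total = 26.73 + 192.9 = 219.59 MPa
Pore pressure P_p = 1030 kg/m³ × 9.8 m/s² × 7865 m = 7.939×10^7 Pa = 79.39 MPa
Effective stress σ' = σ_v − P_p = 219.6 − 79.39 = 140.20 MPa = 0.14020 GPa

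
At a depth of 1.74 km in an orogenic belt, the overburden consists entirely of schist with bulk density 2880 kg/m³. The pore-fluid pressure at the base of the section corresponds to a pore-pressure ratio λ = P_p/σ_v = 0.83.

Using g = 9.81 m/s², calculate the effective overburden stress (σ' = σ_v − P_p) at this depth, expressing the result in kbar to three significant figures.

Overburden (lithostatic) stress σ_v:
schist: 2880 kg/m³ × 9.81 m/s² × 1740 m = 4.916×10^7 Pa = 49.16 MPa
Pore pressure P_p = λ·σ_v = 0.83 × 49.16 MPa = 40.80 MPa
Effective stress σ' = σ_v − P_p = 49.16 − 40.80 = 8.3572 MPa = 0.083572 kbar

0.0836 kbar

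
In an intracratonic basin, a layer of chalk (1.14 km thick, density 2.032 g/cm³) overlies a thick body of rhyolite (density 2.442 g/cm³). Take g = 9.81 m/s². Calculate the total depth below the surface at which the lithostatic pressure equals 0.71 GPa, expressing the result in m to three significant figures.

Pressure at base of upper layers: 2032×9.81×1140 = 2.272×10^7 Pa = 0.02272 GPa
Remaining pressure to be supplied by rhyolite: 7.100×10^8 − 2.272×10^7 = 6.873×10^8 Pa
Additional depth in rhyolite = 6.873×10^8 Pa / (2442 kg/m³ × 9.81 m/s²) = 28689 m
Total depth = 1140 m + 28689 m = 29829 m

29800 m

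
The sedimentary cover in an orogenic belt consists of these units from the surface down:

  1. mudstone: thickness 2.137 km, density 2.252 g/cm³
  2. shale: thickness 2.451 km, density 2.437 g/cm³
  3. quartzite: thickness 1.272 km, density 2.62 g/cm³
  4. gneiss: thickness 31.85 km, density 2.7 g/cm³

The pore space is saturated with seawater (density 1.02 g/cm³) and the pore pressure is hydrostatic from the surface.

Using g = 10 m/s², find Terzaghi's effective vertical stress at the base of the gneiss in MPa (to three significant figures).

Overburden (lithostatic) stress σ_v:
mudstone: 2252 kg/m³ × 10 m/s² × 2137 m = 4.813×10^7 Pa = 48.13 MPa
shale: 2437 kg/m³ × 10 m/s² × 2451 m = 5.973×10^7 Pa = 59.73 MPa
quartzite: 2620 kg/m³ × 10 m/s² × 1272 m = 3.333×10^7 Pa = 33.33 MPa
gneiss: 2700 kg/m³ × 10 m/s² × 31850 m = 8.600×10^8 Pa = 860.0 MPa
Total = 48.13 + 59.73 + 33.33 + 860.0 = 1001.1 MPa
Pore pressure P_p = 1020 kg/m³ × 10 m/s² × 37710 m = 3.846×10^8 Pa = 384.6 MPa
Effective stress σ' = σ_v − P_p = 1001 − 384.6 = 616.49 MPa

616 MPa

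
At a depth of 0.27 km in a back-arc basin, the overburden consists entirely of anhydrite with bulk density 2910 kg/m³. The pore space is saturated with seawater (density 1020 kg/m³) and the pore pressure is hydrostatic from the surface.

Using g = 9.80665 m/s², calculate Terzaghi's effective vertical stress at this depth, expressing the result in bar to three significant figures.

Overburden (lithostatic) stress σ_v:
anhydrite: 2910 kg/m³ × 9.80665 m/s² × 270 m = 7.705×10^6 Pa = 7.705 MPa
Pore pressure P_p = 1020 kg/m³ × 9.80665 m/s² × 270 m = 2.701×10^6 Pa = 2.701 MPa
Effective stress σ' = σ_v − P_p = 7.705 − 2.701 = 5.0043 MPa = 50.043 bar

50.0 bar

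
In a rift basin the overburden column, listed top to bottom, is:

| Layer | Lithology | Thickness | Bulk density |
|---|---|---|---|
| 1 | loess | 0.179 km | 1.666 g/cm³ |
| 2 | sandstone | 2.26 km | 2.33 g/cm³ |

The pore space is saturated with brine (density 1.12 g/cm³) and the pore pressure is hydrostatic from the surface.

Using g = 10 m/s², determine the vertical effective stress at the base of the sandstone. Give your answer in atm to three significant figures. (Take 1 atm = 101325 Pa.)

280 atm

Overburden (lithostatic) stress σ_v:
loess: 1666 kg/m³ × 10 m/s² × 179 m = 2.982×10^6 Pa = 2.982 MPa
sandstone: 2330 kg/m³ × 10 m/s² × 2260 m = 5.266×10^7 Pa = 52.66 MPa
Total = 2.982 + 52.66 = 55.640 MPa
Pore pressure P_p = 1120 kg/m³ × 10 m/s² × 2439 m = 2.732×10^7 Pa = 27.32 MPa
Effective stress σ' = σ_v − P_p = 55.64 − 27.32 = 28.323 MPa = 279.53 atm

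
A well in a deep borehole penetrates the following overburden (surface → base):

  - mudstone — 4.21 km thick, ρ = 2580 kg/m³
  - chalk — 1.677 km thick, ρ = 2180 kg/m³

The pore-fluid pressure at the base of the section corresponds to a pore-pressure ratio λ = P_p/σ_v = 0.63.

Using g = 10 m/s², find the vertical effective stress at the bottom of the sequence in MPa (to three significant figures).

53.7 MPa

Overburden (lithostatic) stress σ_v:
mudstone: 2580 kg/m³ × 10 m/s² × 4210 m = 1.086×10^8 Pa = 108.6 MPa
chalk: 2180 kg/m³ × 10 m/s² × 1677 m = 3.656×10^7 Pa = 36.56 MPa
Total = 108.6 + 36.56 = 145.18 MPa
Pore pressure P_p = λ·σ_v = 0.63 × 145.2 MPa = 91.46 MPa
Effective stress σ' = σ_v − P_p = 145.2 − 91.46 = 53.715 MPa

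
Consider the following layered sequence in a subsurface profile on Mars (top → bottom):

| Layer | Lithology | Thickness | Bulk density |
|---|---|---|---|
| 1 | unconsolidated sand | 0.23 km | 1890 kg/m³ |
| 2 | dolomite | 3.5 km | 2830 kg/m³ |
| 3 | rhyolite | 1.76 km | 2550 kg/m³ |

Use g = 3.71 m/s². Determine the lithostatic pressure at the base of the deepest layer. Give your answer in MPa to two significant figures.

unconsolidated sand: 1890 kg/m³ × 3.71 m/s² × 230 m = 1.613×10^6 Pa = 1.613 MPa
dolomite: 2830 kg/m³ × 3.71 m/s² × 3500 m = 3.675×10^7 Pa = 36.75 MPa
rhyolite: 2550 kg/m³ × 3.71 m/s² × 1760 m = 1.665×10^7 Pa = 16.65 MPa
Total = 1.613 + 36.75 + 16.65 = 55.011 MPa

55 MPa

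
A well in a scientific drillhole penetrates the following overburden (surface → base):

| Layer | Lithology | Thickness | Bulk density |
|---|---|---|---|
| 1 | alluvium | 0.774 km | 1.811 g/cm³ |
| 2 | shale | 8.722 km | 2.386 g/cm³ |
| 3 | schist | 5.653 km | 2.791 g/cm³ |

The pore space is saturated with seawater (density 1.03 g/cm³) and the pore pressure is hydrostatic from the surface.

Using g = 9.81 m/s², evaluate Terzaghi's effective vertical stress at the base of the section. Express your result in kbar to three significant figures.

2.20 kbar

Overburden (lithostatic) stress σ_v:
alluvium: 1811 kg/m³ × 9.81 m/s² × 774 m = 1.375×10^7 Pa = 13.75 MPa
shale: 2386 kg/m³ × 9.81 m/s² × 8722 m = 2.042×10^8 Pa = 204.2 MPa
schist: 2791 kg/m³ × 9.81 m/s² × 5653 m = 1.548×10^8 Pa = 154.8 MPa
Total = 13.75 + 204.2 + 154.8 = 372.68 MPa
Pore pressure P_p = 1030 kg/m³ × 9.81 m/s² × 15149 m = 1.531×10^8 Pa = 153.1 MPa
Effective stress σ' = σ_v − P_p = 372.7 − 153.1 = 219.61 MPa = 2.1961 kbar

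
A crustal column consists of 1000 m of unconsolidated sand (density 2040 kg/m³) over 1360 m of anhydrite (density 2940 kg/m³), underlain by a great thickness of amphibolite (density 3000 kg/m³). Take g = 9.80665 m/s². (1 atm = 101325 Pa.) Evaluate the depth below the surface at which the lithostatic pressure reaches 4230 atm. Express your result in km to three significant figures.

14.9 km

Pressure at base of upper layers: 2040×9.80665×1000 + 2940×9.80665×1360 = 5.922×10^7 Pa = 584.4 atm
Remaining pressure to be supplied by amphibolite: 4.286×10^8 − 5.922×10^7 = 3.694×10^8 Pa
Additional depth in amphibolite = 3.694×10^8 Pa / (3000 kg/m³ × 9.80665 m/s²) = 12556 m
Total depth = 2360 m + 12556 m = 14916 m
= 14.916 km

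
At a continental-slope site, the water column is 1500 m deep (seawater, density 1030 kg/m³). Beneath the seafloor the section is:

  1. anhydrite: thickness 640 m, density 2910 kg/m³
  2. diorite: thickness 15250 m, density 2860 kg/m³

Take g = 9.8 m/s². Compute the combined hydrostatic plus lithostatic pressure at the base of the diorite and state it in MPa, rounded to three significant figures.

seawater: 1030 kg/m³ × 9.8 m/s² × 1500 m = 1.514×10^7 Pa = 15.14 MPa
anhydrite: 2910 kg/m³ × 9.8 m/s² × 640 m = 1.825×10^7 Pa = 18.25 MPa
diorite: 2860 kg/m³ × 9.8 m/s² × 15250 m = 4.274×10^8 Pa = 427.4 MPa
Total = 15.14 + 18.25 + 427.4 = 460.82 MPa

461 MPa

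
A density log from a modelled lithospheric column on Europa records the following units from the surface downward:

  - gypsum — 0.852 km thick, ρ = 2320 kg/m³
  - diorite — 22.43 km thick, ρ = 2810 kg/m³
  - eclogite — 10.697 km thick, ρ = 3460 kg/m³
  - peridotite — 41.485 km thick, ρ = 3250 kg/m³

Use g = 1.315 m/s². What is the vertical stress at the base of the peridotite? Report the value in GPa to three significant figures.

0.311 GPa

gypsum: 2320 kg/m³ × 1.315 m/s² × 852 m = 2.599×10^6 Pa = 2.599×10^-3 GPa
diorite: 2810 kg/m³ × 1.315 m/s² × 22430 m = 8.288×10^7 Pa = 0.08288 GPa
eclogite: 3460 kg/m³ × 1.315 m/s² × 10697 m = 4.867×10^7 Pa = 0.04867 GPa
peridotite: 3250 kg/m³ × 1.315 m/s² × 41485 m = 1.773×10^8 Pa = 0.1773 GPa
Total = 2.599×10^-3 + 0.08288 + 0.04867 + 0.1773 = 0.31145 GPa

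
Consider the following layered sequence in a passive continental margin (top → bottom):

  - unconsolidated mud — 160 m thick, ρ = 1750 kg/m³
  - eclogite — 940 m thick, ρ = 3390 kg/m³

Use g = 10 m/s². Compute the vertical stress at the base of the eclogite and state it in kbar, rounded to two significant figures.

0.35 kbar

unconsolidated mud: 1750 kg/m³ × 10 m/s² × 160 m = 2.800×10^6 Pa = 0.02800 kbar
eclogite: 3390 kg/m³ × 10 m/s² × 940 m = 3.187×10^7 Pa = 0.3187 kbar
Total = 0.02800 + 0.3187 = 0.34666 kbar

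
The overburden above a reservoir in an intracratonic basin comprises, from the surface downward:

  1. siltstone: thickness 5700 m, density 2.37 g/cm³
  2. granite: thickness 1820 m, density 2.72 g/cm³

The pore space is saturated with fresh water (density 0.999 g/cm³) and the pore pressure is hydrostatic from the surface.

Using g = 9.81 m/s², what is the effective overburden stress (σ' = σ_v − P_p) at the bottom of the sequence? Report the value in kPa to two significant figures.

Overburden (lithostatic) stress σ_v:
siltstone: 2370 kg/m³ × 9.81 m/s² × 5700 m = 1.325×10^8 Pa = 132.5 MPa
granite: 2720 kg/m³ × 9.81 m/s² × 1820 m = 4.856×10^7 Pa = 48.56 MPa
Total = 132.5 + 48.56 = 181.09 MPa
Pore pressure P_p = 999 kg/m³ × 9.81 m/s² × 7520 m = 7.370×10^7 Pa = 73.70 MPa
Effective stress σ' = σ_v − P_p = 181.1 − 73.70 = 107.39 MPa = 1.0739×10^5 kPa

110000 kPa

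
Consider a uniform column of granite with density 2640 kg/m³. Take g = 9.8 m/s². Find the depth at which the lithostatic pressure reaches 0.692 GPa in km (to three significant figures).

h = P/(ρg) = 0.692 GPa / (2640 kg/m³ × 9.8 m/s²) = 6.920×10^8 Pa / 25872 Pa/m = 26747 m
= 26.747 km

26.7 km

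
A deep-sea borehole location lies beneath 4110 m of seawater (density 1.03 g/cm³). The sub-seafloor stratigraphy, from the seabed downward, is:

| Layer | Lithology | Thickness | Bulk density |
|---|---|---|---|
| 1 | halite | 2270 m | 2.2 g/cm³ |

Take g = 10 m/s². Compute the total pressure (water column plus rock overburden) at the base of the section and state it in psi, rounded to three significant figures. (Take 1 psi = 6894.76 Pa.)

seawater: 1030 kg/m³ × 10 m/s² × 4110 m = 4.233×10^7 Pa = 6140 psi
halite: 2200 kg/m³ × 10 m/s² × 2270 m = 4.994×10^7 Pa = 7243 psi
Total = 6140 + 7243 = 13383 psi

13400 psi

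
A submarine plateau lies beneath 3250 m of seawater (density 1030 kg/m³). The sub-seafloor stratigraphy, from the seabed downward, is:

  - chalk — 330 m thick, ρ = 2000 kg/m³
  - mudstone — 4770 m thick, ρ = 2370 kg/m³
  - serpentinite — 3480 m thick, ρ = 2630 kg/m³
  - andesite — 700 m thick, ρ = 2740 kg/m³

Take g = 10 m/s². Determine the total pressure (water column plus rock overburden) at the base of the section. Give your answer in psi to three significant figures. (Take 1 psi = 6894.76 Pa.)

38300 psi

seawater: 1030 kg/m³ × 10 m/s² × 3250 m = 3.348×10^7 Pa = 4855 psi
chalk: 2000 kg/m³ × 10 m/s² × 330 m = 6.600×10^6 Pa = 957.2 psi
mudstone: 2370 kg/m³ × 10 m/s² × 4770 m = 1.130×10^8 Pa = 16396 psi
serpentinite: 2630 kg/m³ × 10 m/s² × 3480 m = 9.152×10^7 Pa = 13274 psi
andesite: 2740 kg/m³ × 10 m/s² × 700 m = 1.918×10^7 Pa = 2782 psi
Total = 4855 + 957.2 + 16396 + 13274 + 2782 = 38265 psi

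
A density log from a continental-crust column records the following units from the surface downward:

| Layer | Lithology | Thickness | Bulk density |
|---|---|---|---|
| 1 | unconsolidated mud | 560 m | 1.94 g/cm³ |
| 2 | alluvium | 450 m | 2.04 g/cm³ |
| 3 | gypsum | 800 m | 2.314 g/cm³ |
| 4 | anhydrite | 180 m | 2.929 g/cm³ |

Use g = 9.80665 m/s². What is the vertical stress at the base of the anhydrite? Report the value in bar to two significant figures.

430 bar

unconsolidated mud: 1940 kg/m³ × 9.80665 m/s² × 560 m = 1.065×10^7 Pa = 106.5 bar
alluvium: 2040 kg/m³ × 9.80665 m/s² × 450 m = 9.003×10^6 Pa = 90.03 bar
gypsum: 2314 kg/m³ × 9.80665 m/s² × 800 m = 1.815×10^7 Pa = 181.5 bar
anhydrite: 2929 kg/m³ × 9.80665 m/s² × 180 m = 5.170×10^6 Pa = 51.70 bar
Total = 106.5 + 90.03 + 181.5 + 51.70 = 429.81 bar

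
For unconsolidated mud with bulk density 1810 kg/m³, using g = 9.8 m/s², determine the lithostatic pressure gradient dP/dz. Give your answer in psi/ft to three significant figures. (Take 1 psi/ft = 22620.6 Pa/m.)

0.784 psi/ft

dP/dz = ρg = 1810 kg/m³ × 9.8 m/s² = 17738 Pa/m
= 17738 Pa/m × (1 psi/ft / 22621 Pa/m) = 0.78415 psi/ft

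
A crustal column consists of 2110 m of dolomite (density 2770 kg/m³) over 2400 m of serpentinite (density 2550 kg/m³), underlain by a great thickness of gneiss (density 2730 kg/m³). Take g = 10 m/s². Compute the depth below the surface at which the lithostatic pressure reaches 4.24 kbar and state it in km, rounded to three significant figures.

15.7 km

Pressure at base of upper layers: 2770×10×2110 + 2550×10×2400 = 1.196×10^8 Pa = 1.196 kbar
Remaining pressure to be supplied by gneiss: 4.240×10^8 − 1.196×10^8 = 3.044×10^8 Pa
Additional depth in gneiss = 3.044×10^8 Pa / (2730 kg/m³ × 10 m/s²) = 11148 m
Total depth = 4510 m + 11148 m = 15658 m
= 15.658 km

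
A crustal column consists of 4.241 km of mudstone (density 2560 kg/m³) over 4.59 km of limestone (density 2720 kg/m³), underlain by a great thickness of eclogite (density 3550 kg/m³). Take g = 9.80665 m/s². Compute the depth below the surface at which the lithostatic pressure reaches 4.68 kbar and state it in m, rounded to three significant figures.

Pressure at base of upper layers: 2560×9.80665×4241 + 2720×9.80665×4590 = 2.289×10^8 Pa = 2.289 kbar
Remaining pressure to be supplied by eclogite: 4.680×10^8 − 2.289×10^8 = 2.391×10^8 Pa
Additional depth in eclogite = 2.391×10^8 Pa / (3550 kg/m³ × 9.80665 m/s²) = 6867.9 m
Total depth = 8831 m + 6867.9 m = 15699 m

15700 m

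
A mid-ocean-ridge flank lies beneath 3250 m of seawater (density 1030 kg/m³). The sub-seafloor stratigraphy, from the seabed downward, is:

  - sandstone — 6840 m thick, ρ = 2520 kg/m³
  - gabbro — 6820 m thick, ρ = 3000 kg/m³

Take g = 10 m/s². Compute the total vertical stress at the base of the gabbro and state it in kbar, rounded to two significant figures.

4.1 kbar

seawater: 1030 kg/m³ × 10 m/s² × 3250 m = 3.348×10^7 Pa = 0.3347 kbar
sandstone: 2520 kg/m³ × 10 m/s² × 6840 m = 1.724×10^8 Pa = 1.724 kbar
gabbro: 3000 kg/m³ × 10 m/s² × 6820 m = 2.046×10^8 Pa = 2.046 kbar
Total = 0.3347 + 1.724 + 2.046 = 4.1044 kbar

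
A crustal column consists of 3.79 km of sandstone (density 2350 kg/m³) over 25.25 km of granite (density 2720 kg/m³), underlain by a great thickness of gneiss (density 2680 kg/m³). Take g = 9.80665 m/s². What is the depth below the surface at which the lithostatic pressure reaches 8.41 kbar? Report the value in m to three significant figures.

32100 m

Pressure at base of upper layers: 2350×9.80665×3790 + 2720×9.80665×25250 = 7.609×10^8 Pa = 7.609 kbar
Remaining pressure to be supplied by gneiss: 8.410×10^8 − 7.609×10^8 = 8.014×10^7 Pa
Additional depth in gneiss = 8.014×10^7 Pa / (2680 kg/m³ × 9.80665 m/s²) = 3049.1 m
Total depth = 29040 m + 3049.1 m = 32089 m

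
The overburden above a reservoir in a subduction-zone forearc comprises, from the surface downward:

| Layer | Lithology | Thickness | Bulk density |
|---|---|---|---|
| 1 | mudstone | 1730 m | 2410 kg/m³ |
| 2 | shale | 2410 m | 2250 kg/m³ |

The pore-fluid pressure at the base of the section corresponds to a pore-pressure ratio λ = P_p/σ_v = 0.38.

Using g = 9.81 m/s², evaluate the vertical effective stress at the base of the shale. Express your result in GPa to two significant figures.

Overburden (lithostatic) stress σ_v:
mudstone: 2410 kg/m³ × 9.81 m/s² × 1730 m = 4.090×10^7 Pa = 40.90 MPa
shale: 2250 kg/m³ × 9.81 m/s² × 2410 m = 5.319×10^7 Pa = 53.19 MPa
Total = 40.90 + 53.19 = 94.096 MPa
Pore pressure P_p = λ·σ_v = 0.38 × 94.10 MPa = 35.76 MPa
Effective stress σ' = σ_v − P_p = 94.10 − 35.76 = 58.339 MPa = 0.058339 GPa

0.058 GPa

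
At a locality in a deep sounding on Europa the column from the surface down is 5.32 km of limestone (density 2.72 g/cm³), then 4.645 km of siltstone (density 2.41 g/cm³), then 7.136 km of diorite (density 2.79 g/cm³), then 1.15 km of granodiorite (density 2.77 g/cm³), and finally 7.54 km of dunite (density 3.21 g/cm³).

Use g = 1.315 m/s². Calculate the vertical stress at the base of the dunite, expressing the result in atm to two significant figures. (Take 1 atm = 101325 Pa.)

950 atm

limestone: 2720 kg/m³ × 1.315 m/s² × 5320 m = 1.903×10^7 Pa = 187.8 atm
siltstone: 2410 kg/m³ × 1.315 m/s² × 4645 m = 1.472×10^7 Pa = 145.3 atm
diorite: 2790 kg/m³ × 1.315 m/s² × 7136 m = 2.618×10^7 Pa = 258.4 atm
granodiorite: 2770 kg/m³ × 1.315 m/s² × 1150 m = 4.189×10^6 Pa = 41.34 atm
dunite: 3210 kg/m³ × 1.315 m/s² × 7540 m = 3.183×10^7 Pa = 314.1 atm
Total = 187.8 + 145.3 + 258.4 + 41.34 + 314.1 = 946.92 atm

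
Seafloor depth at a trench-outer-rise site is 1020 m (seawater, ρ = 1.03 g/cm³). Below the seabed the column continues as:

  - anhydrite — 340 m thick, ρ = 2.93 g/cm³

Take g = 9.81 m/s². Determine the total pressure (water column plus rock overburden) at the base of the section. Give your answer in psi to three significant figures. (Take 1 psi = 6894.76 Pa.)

seawater: 1030 kg/m³ × 9.81 m/s² × 1020 m = 1.031×10^7 Pa = 1495 psi
anhydrite: 2930 kg/m³ × 9.81 m/s² × 340 m = 9.773×10^6 Pa = 1417 psi
Total = 1495 + 1417 = 2912.2 psi

2910 psi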